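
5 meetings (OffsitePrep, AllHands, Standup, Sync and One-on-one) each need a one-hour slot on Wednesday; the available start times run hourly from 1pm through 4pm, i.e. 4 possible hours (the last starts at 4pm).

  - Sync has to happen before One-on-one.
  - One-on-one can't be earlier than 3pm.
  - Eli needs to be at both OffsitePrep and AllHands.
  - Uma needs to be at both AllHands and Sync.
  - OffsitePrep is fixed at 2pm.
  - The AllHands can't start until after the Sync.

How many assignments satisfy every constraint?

36

Splitting on AllHands: it can be 3pm (16), 4pm (20). Listing each branch's schedules as (OffsitePrep, Standup, Sync, One-on-one):
AllHands=3pm: (2pm,1pm,1pm,3pm) (2pm,1pm,1pm,4pm) (2pm,1pm,2pm,3pm) (2pm,1pm,2pm,4pm) (2pm,2pm,1pm,3pm) (2pm,2pm,1pm,4pm) (2pm,2pm,2pm,3pm) (2pm,2pm,2pm,4pm) (2pm,3pm,1pm,3pm) (2pm,3pm,1pm,4pm) (2pm,3pm,2pm,3pm) (2pm,3pm,2pm,4pm) (2pm,4pm,1pm,3pm) (2pm,4pm,1pm,4pm) (2pm,4pm,2pm,3pm) (2pm,4pm,2pm,4pm) — 16.
AllHands=4pm: (2pm,1pm,1pm,3pm) (2pm,1pm,1pm,4pm) (2pm,1pm,2pm,3pm) (2pm,1pm,2pm,4pm) (2pm,1pm,3pm,4pm) (2pm,2pm,1pm,3pm) (2pm,2pm,1pm,4pm) (2pm,2pm,2pm,3pm) (2pm,2pm,2pm,4pm) (2pm,2pm,3pm,4pm) (2pm,3pm,1pm,3pm) (2pm,3pm,1pm,4pm) (2pm,3pm,2pm,3pm) (2pm,3pm,2pm,4pm) (2pm,3pm,3pm,4pm) (2pm,4pm,1pm,3pm) (2pm,4pm,1pm,4pm) (2pm,4pm,2pm,3pm) (2pm,4pm,2pm,4pm) (2pm,4pm,3pm,4pm) — 20.
Summing: 16 + 20 = 36.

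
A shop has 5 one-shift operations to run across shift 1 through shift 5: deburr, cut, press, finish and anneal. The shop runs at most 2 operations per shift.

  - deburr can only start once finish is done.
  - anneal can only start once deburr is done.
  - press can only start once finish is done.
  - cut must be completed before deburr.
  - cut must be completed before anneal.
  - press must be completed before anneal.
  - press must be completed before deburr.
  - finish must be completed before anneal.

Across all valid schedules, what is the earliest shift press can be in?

shift 2

Precedence pushes press to at least shift 2; downstream work caps press at shift 3.
press at shift 2 is achievable: press in shift 2, anneal in shift 4, finish in shift 1, cut in shift 1, deburr in shift 3.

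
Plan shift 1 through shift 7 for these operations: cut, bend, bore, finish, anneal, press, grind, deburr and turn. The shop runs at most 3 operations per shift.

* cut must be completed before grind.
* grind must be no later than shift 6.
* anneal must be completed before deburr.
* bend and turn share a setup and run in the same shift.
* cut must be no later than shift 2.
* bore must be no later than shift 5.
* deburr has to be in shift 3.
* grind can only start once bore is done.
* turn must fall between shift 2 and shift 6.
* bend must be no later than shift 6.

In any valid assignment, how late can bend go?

shift 6

Bend must be in the same shift as turn, which can't be before shift 2, so bend is at least shift 2; bend's own window allows nothing later than shift 6.
bend at shift 6 is achievable: bore=shift 1; grind=shift 2; anneal=shift 1; finish=shift 2; press=shift 2; cut=shift 1; turn=shift 6; deburr=shift 3; bend=shift 6.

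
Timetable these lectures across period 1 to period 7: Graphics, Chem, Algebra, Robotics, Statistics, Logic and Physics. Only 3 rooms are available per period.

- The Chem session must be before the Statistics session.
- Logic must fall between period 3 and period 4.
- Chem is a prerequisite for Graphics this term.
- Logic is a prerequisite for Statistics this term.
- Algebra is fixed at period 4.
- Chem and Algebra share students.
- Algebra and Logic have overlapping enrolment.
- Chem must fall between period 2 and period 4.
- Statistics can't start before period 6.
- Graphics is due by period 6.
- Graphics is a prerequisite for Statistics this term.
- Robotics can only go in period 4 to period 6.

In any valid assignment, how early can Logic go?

period 3

Logic is available from period 3; Logic's own window allows nothing later than period 4.
Logic at period 3 is achievable: Robotics -> period 4, Algebra -> period 4, Logic -> period 3, Graphics -> period 3, Statistics -> period 6, Physics -> period 1, Chem -> period 2.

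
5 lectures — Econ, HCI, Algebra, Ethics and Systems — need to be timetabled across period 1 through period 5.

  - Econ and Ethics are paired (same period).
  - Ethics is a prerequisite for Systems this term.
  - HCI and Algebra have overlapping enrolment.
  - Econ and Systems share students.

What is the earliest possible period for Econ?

Econ must be in the same period as Ethics, which can't be after period 4, so Econ is at most period 4.
Econ at period 1 is achievable: Ethics in period 1, Econ in period 1, Systems in period 2, Algebra in period 2, HCI in period 1.

period 1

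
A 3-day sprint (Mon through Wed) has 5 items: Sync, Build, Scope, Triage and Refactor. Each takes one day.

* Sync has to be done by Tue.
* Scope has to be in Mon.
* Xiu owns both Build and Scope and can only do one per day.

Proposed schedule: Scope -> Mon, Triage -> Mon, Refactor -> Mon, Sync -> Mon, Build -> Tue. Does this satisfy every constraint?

Valid

Scope has to be in Mon — holds.
Xiu owns both Build and Scope and can only do one per day — holds.
Sync has to be done by Tue — holds.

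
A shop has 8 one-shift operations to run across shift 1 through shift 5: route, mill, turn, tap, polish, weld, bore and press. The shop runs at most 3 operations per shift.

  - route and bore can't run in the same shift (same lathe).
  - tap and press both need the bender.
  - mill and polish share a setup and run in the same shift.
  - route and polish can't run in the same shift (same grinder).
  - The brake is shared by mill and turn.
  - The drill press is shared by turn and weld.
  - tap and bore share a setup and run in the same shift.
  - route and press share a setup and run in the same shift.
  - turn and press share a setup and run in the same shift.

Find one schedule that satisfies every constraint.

tap=shift 3, weld=shift 2, route=shift 1, turn=shift 1, bore=shift 3, mill=shift 2, press=shift 1, polish=shift 2

Checking: route(shift 1) != bore(shift 3); mill(shift 2) != turn(shift 1); route(shift 1) != polish(shift 2); tap(shift 3) != press(shift 1); turn(shift 1) != weld(shift 2); route = press = shift 1; tap = bore = shift 3; turn = press = shift 1; mill = polish = shift 2; max 3 per shift (cap 3).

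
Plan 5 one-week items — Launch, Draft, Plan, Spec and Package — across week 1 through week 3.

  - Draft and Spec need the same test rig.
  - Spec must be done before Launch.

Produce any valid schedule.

Draft=week 2; Plan=week 1; Launch=week 2; Spec=week 1; Package=week 1

Checking: Spec(week 1) before Launch(week 2); Draft(week 2) != Spec(week 1).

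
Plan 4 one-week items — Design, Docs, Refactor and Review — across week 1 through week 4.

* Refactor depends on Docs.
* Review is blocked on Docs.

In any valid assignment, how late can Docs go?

week 3

Downstream work caps Docs at week 3.
Docs at week 3 is achievable: Design=week 1; Docs=week 3; Refactor=week 4; Review=week 4.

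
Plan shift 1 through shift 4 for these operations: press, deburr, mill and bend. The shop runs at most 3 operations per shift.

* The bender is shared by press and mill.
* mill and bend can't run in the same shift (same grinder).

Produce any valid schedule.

mill -> shift 2; deburr -> shift 1; press -> shift 1; bend -> shift 1

Checking: mill(shift 2) != bend(shift 1); press(shift 1) != mill(shift 2); max 3 per shift (cap 3).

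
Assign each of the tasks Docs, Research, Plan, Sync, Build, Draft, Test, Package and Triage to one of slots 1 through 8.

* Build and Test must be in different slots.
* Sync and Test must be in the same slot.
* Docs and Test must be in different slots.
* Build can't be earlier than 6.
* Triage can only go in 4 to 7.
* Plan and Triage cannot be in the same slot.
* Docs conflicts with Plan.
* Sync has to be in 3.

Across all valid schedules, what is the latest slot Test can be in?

3

Test must be in the same slot as Sync, which can't be before 3, so Test is at least 3; Test must be in the same slot as Sync, which can't be after 3, so Test is at most 3.
Test at 3 is achievable: Triage -> 4, Build -> 6, Research -> 1, Docs -> 1, Sync -> 3, Plan -> 2, Draft -> 1, Package -> 1, Test -> 3.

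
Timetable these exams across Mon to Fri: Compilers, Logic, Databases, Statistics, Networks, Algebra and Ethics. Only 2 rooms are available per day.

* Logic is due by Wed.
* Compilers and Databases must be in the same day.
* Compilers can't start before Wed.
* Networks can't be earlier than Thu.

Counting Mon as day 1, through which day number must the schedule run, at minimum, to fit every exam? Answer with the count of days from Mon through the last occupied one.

4 days

With at most 2 per day and 7 exams, at least 4 days are needed.
Networks can't be placed before Thu — that is day 4 counting from Mon — so the schedule must run through at least 4 days.
4 works (last occupied day: Thu): for example Networks -> Thu; Databases -> Wed; Ethics -> Tue; Algebra -> Tue; Statistics -> Mon; Compilers -> Wed; Logic -> Mon.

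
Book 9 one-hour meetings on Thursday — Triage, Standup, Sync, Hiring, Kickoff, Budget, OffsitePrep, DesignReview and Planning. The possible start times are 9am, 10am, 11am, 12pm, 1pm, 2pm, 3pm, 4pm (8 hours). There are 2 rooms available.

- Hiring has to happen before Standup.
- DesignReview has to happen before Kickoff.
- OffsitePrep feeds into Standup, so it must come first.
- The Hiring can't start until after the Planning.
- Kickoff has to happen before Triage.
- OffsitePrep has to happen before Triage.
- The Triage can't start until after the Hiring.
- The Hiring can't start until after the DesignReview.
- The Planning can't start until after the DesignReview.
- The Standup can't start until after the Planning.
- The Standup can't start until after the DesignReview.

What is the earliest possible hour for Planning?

10am

Precedence pushes Planning to at least 10am; downstream work caps Planning at 2pm.
Planning at 10am is achievable: Planning=10am, Standup=12pm, Kickoff=10am, Sync=11am, DesignReview=9am, Budget=1pm, Triage=12pm, OffsitePrep=9am, Hiring=11am.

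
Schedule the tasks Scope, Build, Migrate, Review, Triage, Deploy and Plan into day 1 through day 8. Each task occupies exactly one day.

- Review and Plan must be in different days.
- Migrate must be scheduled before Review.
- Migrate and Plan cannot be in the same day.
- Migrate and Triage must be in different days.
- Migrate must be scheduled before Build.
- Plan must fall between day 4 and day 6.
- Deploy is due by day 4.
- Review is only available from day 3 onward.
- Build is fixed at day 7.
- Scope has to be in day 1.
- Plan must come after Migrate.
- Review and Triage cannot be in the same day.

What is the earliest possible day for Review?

Review is available from day 3.
Review at day 3 is achievable: Build -> day 7, Migrate -> day 1, Review -> day 3, Triage -> day 2, Plan -> day 4, Deploy -> day 1, Scope -> day 1.

day 3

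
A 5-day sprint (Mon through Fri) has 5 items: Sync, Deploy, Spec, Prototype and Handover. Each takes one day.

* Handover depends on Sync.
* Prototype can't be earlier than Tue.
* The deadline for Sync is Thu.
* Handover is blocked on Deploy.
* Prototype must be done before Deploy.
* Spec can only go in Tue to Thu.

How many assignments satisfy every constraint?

45

Splitting on Sync: it can be Mon (12), Tue (12), Wed (12), Thu (9). Listing each branch's schedules as (Deploy, Spec, Prototype, Handover):
Sync=Mon: (Wed,Tue,Tue,Thu) (Wed,Tue,Tue,Fri) (Wed,Wed,Tue,Thu) (Wed,Wed,Tue,Fri) (Wed,Thu,Tue,Thu) (Wed,Thu,Tue,Fri) (Thu,Tue,Tue,Fri) (Thu,Tue,Wed,Fri) (Thu,Wed,Tue,Fri) (Thu,Wed,Wed,Fri) (Thu,Thu,Tue,Fri) (Thu,Thu,Wed,Fri) — 12.
Sync=Tue: (Wed,Tue,Tue,Thu) (Wed,Tue,Tue,Fri) (Wed,Wed,Tue,Thu) (Wed,Wed,Tue,Fri) (Wed,Thu,Tue,Thu) (Wed,Thu,Tue,Fri) (Thu,Tue,Tue,Fri) (Thu,Tue,Wed,Fri) (Thu,Wed,Tue,Fri) (Thu,Wed,Wed,Fri) (Thu,Thu,Tue,Fri) (Thu,Thu,Wed,Fri) — 12.
Sync=Wed: (Wed,Tue,Tue,Thu) (Wed,Tue,Tue,Fri) (Wed,Wed,Tue,Thu) (Wed,Wed,Tue,Fri) (Wed,Thu,Tue,Thu) (Wed,Thu,Tue,Fri) (Thu,Tue,Tue,Fri) (Thu,Tue,Wed,Fri) (Thu,Wed,Tue,Fri) (Thu,Wed,Wed,Fri) (Thu,Thu,Tue,Fri) (Thu,Thu,Wed,Fri) — 12.
Sync=Thu: (Wed,Tue,Tue,Fri) (Wed,Wed,Tue,Fri) (Wed,Thu,Tue,Fri) (Thu,Tue,Tue,Fri) (Thu,Tue,Wed,Fri) (Thu,Wed,Tue,Fri) (Thu,Wed,Wed,Fri) (Thu,Thu,Tue,Fri) (Thu,Thu,Wed,Fri) — 9.
Summing: 12 + 12 + 12 + 9 = 45.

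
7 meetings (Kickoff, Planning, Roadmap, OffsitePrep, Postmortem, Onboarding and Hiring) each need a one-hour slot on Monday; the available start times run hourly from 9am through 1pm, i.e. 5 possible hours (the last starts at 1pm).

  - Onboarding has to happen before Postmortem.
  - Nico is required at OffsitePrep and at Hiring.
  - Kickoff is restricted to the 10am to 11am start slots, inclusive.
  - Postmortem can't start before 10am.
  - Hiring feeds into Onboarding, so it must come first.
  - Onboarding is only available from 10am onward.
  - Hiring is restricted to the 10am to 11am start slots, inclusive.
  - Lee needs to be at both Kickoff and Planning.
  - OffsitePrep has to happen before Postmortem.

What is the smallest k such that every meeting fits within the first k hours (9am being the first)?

4 hours

The precedence chain requires at least 3 distinct hours.
Propagating the time windows through the other constraints, Postmortem can't land before 12pm — that is hour 4 counting from 9am — so the schedule must run through at least 4 hours.
4 works (last occupied hour: 12pm): for example OffsitePrep -> 9am; Postmortem -> 12pm; Hiring -> 10am; Planning -> 9am; Roadmap -> 9am; Kickoff -> 10am; Onboarding -> 11am.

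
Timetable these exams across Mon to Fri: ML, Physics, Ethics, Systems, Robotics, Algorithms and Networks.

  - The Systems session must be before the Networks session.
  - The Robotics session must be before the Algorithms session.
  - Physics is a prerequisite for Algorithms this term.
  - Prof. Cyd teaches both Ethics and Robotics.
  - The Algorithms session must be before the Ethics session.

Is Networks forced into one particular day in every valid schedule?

Networks can be Tue (e.g. Systems=Mon; Physics=Mon; ML=Mon; Robotics=Mon; Algorithms=Tue; Networks=Tue; Ethics=Wed) or Wed (e.g. Systems in Mon; Networks in Wed; Physics in Mon; Ethics in Wed; Robotics in Mon; ML in Mon; Algorithms in Tue).

No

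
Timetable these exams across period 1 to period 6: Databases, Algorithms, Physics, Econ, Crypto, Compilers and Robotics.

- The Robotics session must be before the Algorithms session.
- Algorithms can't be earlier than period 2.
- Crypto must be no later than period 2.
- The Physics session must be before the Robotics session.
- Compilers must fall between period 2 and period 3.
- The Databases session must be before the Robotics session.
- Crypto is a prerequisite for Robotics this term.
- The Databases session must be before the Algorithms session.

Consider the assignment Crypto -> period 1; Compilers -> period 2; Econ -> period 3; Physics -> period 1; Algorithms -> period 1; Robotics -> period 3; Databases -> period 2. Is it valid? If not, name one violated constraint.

The Robotics session must be before the Algorithms session — violated.
Crypto is a prerequisite for Robotics this term — holds.
The Databases session must be before the Algorithms session — violated.
The Physics session must be before the Robotics session — holds.
Compilers must fall between period 2 and period 3 — holds.
The Databases session must be before the Robotics session — holds.
Algorithms can't be earlier than period 2 — violated.
Crypto must be no later than period 2 — holds.

No — it violates: Algorithms can't be earlier than period 2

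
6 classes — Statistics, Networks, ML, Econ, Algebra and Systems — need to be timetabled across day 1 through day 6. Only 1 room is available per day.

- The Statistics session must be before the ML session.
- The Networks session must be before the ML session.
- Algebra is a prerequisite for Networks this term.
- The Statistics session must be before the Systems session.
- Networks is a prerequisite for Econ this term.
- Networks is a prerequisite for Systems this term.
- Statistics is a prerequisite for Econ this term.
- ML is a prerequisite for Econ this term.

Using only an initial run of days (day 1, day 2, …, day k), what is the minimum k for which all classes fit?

The precedence chain requires at least 4 distinct days.
With at most 1 per day and 6 classes, at least 6 days are needed.
6 works (last occupied day: day 6): for example Econ=day 5, Networks=day 2, Systems=day 6, Algebra=day 1, Statistics=day 3, ML=day 4.

6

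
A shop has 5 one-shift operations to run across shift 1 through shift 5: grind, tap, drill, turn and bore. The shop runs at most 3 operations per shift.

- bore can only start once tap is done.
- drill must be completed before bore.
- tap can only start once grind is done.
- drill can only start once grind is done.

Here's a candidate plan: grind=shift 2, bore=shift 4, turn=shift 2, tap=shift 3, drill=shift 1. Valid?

drill can only start once grind is done — violated.
The shop runs at most 3 operations per shift — holds.
drill must be completed before bore — holds.
tap can only start once grind is done — holds.
bore can only start once tap is done — holds.

No. drill can only start once grind is done is not satisfied.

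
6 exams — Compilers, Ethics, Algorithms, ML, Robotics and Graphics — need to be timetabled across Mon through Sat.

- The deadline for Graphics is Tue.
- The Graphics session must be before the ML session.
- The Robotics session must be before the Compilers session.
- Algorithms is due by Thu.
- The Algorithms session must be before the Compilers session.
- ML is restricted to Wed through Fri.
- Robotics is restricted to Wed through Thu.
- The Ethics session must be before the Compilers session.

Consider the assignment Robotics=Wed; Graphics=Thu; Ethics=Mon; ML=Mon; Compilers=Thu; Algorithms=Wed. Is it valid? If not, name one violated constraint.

The Ethics session must be before the Compilers session — holds.
The deadline for Graphics is Tue — violated.
The Algorithms session must be before the Compilers session — holds.
The Robotics session must be before the Compilers session — holds.
The Graphics session must be before the ML session — violated.
ML is restricted to Wed through Fri — violated.
Robotics is restricted to Wed through Thu — holds.
Algorithms is due by Thu — holds.

No — it violates: The Graphics session must be before the ML session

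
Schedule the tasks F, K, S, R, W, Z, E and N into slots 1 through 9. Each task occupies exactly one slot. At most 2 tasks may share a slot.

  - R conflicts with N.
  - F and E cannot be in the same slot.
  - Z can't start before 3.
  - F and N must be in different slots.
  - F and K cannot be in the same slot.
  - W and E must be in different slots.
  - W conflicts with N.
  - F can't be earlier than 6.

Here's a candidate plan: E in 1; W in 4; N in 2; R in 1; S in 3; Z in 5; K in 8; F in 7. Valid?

F can't be earlier than 6 — holds.
At most 2 tasks may share a slot — holds.
W and E must be in different slots — holds.
Z can't start before 3 — holds.
F and N must be in different slots — holds.
F and K cannot be in the same slot — holds.
W conflicts with N — holds.
R conflicts with N — holds.
F and E cannot be in the same slot — holds.

Yes, all constraints hold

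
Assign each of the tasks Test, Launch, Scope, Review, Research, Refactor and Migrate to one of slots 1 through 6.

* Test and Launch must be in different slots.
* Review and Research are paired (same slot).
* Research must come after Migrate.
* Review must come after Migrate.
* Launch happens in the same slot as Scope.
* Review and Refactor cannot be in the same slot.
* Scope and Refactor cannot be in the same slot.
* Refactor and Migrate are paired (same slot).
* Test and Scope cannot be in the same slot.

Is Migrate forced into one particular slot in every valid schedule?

No

Migrate can be 1 (e.g. Migrate in 1, Test in 1, Research in 2, Review in 2, Launch in 2, Scope in 2, Refactor in 1) or 2 (e.g. Refactor in 2, Review in 3, Scope in 3, Launch in 3, Research in 3, Migrate in 2, Test in 1).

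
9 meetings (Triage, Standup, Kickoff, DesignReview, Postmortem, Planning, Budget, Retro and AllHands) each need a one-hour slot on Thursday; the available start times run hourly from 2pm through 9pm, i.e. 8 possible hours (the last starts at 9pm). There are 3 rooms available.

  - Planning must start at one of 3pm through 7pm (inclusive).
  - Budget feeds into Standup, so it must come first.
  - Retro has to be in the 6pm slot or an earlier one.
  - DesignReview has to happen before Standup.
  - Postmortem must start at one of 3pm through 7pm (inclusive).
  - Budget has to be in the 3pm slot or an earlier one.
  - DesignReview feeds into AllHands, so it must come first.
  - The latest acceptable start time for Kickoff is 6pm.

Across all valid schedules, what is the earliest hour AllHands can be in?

3pm

Precedence pushes AllHands to at least 3pm.
AllHands at 3pm is achievable: AllHands -> 3pm, Standup -> 4pm, DesignReview -> 2pm, Budget -> 2pm, Planning -> 3pm, Kickoff -> 2pm, Retro -> 4pm, Postmortem -> 3pm, Triage -> 4pm.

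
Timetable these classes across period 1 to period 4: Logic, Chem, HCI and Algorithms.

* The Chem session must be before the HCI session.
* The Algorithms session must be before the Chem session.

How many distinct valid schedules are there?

Splitting on Logic: it can be period 1 (4), period 2 (4), period 3 (4), period 4 (4). Listing each branch's schedules as (Chem, HCI, Algorithms) by period number:
Logic=period 1: (2,3,1) (2,4,1) (3,4,1) (3,4,2) — 4.
Logic=period 2: (2,3,1) (2,4,1) (3,4,1) (3,4,2) — 4.
Logic=period 3: (2,3,1) (2,4,1) (3,4,1) (3,4,2) — 4.
Logic=period 4: (2,3,1) (2,4,1) (3,4,1) (3,4,2) — 4.
Summing: 4 + 4 + 4 + 4 = 16.

16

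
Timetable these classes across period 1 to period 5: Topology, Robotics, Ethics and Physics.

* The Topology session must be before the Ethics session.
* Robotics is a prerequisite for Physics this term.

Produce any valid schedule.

Ethics=period 2; Physics=period 2; Topology=period 1; Robotics=period 1

Checking: Topology(period 1) before Ethics(period 2); Robotics(period 1) before Physics(period 2).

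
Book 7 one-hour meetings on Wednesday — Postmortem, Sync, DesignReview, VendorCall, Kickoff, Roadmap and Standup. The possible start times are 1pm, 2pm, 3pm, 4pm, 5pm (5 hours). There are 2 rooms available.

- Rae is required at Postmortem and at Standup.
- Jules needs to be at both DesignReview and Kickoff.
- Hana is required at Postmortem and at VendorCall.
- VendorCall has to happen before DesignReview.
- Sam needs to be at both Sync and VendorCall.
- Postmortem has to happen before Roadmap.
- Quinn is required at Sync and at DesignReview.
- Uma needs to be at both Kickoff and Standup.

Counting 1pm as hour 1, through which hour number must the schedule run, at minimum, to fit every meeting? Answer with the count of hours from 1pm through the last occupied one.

4

The precedence chain requires at least 2 distinct hours.
With at most 2 per hour and 7 meetings, at least 4 hours are needed.
4 works (last occupied hour: 4pm): for example Sync=1pm, Postmortem=1pm, VendorCall=2pm, Standup=3pm, DesignReview=3pm, Kickoff=4pm, Roadmap=2pm.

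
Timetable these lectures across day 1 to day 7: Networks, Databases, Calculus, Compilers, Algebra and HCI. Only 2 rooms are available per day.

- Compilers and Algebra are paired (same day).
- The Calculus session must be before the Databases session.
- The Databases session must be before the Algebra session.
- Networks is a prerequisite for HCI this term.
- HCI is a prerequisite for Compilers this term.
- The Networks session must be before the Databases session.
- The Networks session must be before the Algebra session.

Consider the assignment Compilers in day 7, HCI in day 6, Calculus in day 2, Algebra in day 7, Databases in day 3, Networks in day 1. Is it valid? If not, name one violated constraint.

Yes, all constraints hold

Networks is a prerequisite for HCI this term — holds.
The Databases session must be before the Algebra session — holds.
The Networks session must be before the Algebra session — holds.
The Calculus session must be before the Databases session — holds.
Only 2 rooms are available per day — holds.
HCI is a prerequisite for Compilers this term — holds.
Compilers and Algebra are paired (same day) — holds.
The Networks session must be before the Databases session — holds.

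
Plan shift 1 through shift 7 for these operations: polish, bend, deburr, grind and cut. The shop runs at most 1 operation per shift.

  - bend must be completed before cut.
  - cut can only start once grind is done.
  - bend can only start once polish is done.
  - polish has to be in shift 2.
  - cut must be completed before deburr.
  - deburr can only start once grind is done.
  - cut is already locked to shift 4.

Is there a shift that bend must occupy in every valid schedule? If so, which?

polish is fixed at shift 2 and must come before bend, so bend is at least shift 3.
cut is fixed at shift 4 and must come after bend, so bend is at most shift 3.
So bend must be shift 3.

shift 3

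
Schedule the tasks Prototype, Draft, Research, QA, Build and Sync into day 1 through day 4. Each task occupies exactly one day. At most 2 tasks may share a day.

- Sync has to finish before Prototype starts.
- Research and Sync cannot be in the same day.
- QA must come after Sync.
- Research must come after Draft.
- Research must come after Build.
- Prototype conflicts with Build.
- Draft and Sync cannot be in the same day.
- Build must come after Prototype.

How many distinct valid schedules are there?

Enumerating: Build -> day 3, QA -> day 3, Prototype -> day 2, Sync -> day 1, Draft -> day 2, Research -> day 4 | Build=day 3, Prototype=day 2, Research=day 4, QA=day 4, Sync=day 1, Draft=day 2 | Sync -> day 1; QA -> day 2; Build -> day 3; Draft -> day 3; Prototype -> day 2; Research -> day 4 | Sync=day 1, Build=day 3, QA=day 4, Draft=day 3, Research=day 4, Prototype=day 2.

4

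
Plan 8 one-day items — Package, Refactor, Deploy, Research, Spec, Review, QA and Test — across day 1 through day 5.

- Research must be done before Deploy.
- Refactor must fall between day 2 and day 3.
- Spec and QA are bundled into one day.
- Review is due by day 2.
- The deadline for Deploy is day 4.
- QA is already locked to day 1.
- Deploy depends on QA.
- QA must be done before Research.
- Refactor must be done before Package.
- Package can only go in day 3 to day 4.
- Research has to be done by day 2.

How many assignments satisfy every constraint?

Splitting on Package: it can be day 3 (20), day 4 (40). Listing each branch's schedules as (Refactor, Deploy, Research, Spec, Review, QA, Test) by day number:
Package=day 3: (2,3,2,1,1,1,1) (2,3,2,1,1,1,2) (2,3,2,1,1,1,3) (2,3,2,1,1,1,4) (2,3,2,1,1,1,5) (2,3,2,1,2,1,1) (2,3,2,1,2,1,2) (2,3,2,1,2,1,3) (2,3,2,1,2,1,4) (2,3,2,1,2,1,5) (2,4,2,1,1,1,1) (2,4,2,1,1,1,2) (2,4,2,1,1,1,3) (2,4,2,1,1,1,4) (2,4,2,1,1,1,5) (2,4,2,1,2,1,1) (2,4,2,1,2,1,2) (2,4,2,1,2,1,3) (2,4,2,1,2,1,4) (2,4,2,1,2,1,5) — 20.
Package=day 4: (2,3,2,1,1,1,1) (2,3,2,1,1,1,2) (2,3,2,1,1,1,3) (2,3,2,1,1,1,4) (2,3,2,1,1,1,5) (2,3,2,1,2,1,1) (2,3,2,1,2,1,2) (2,3,2,1,2,1,3) (2,3,2,1,2,1,4) (2,3,2,1,2,1,5) (2,4,2,1,1,1,1) (2,4,2,1,1,1,2) (2,4,2,1,1,1,3) (2,4,2,1,1,1,4) (2,4,2,1,1,1,5) (2,4,2,1,2,1,1) (2,4,2,1,2,1,2) (2,4,2,1,2,1,3) (2,4,2,1,2,1,4) (2,4,2,1,2,1,5) (3,3,2,1,1,1,1) (3,3,2,1,1,1,2) (3,3,2,1,1,1,3) (3,3,2,1,1,1,4) (3,3,2,1,1,1,5) (3,3,2,1,2,1,1) (3,3,2,1,2,1,2) (3,3,2,1,2,1,3) (3,3,2,1,2,1,4) (3,3,2,1,2,1,5) (3,4,2,1,1,1,1) (3,4,2,1,1,1,2) (3,4,2,1,1,1,3) (3,4,2,1,1,1,4) (3,4,2,1,1,1,5) (3,4,2,1,2,1,1) (3,4,2,1,2,1,2) (3,4,2,1,2,1,3) (3,4,2,1,2,1,4) (3,4,2,1,2,1,5) — 40.
Summing: 20 + 40 = 60.

60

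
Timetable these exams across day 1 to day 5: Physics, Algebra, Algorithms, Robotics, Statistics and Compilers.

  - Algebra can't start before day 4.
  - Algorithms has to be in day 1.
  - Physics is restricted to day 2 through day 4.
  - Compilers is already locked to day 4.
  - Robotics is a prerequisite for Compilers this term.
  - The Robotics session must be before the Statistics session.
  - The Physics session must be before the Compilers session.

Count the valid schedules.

Splitting on Physics: it can be day 2 (18), day 3 (18). Listing each branch's schedules as (Algebra, Algorithms, Robotics, Statistics, Compilers) by day number:
Physics=day 2: (4,1,1,2,4) (4,1,1,3,4) (4,1,1,4,4) (4,1,1,5,4) (4,1,2,3,4) (4,1,2,4,4) (4,1,2,5,4) (4,1,3,4,4) (4,1,3,5,4) (5,1,1,2,4) (5,1,1,3,4) (5,1,1,4,4) (5,1,1,5,4) (5,1,2,3,4) (5,1,2,4,4) (5,1,2,5,4) (5,1,3,4,4) (5,1,3,5,4) — 18.
Physics=day 3: (4,1,1,2,4) (4,1,1,3,4) (4,1,1,4,4) (4,1,1,5,4) (4,1,2,3,4) (4,1,2,4,4) (4,1,2,5,4) (4,1,3,4,4) (4,1,3,5,4) (5,1,1,2,4) (5,1,1,3,4) (5,1,1,4,4) (5,1,1,5,4) (5,1,2,3,4) (5,1,2,4,4) (5,1,2,5,4) (5,1,3,4,4) (5,1,3,5,4) — 18.
Summing: 18 + 18 = 36.

36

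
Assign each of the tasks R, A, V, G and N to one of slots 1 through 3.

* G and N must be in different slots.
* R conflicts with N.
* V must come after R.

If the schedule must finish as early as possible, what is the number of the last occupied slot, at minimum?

The precedence chain requires at least 2 distinct slots.
2 works (last occupied slot: 2): for example R=1; G=1; V=2; A=1; N=2.

2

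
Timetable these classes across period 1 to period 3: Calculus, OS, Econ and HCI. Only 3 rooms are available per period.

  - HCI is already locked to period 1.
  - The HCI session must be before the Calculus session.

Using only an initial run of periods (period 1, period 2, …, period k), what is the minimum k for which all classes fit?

The precedence chain requires at least 2 distinct periods.
With at most 3 per period and 4 classes, at least 2 periods are needed.
2 works (last occupied period: period 2): for example Calculus in period 2, Econ in period 1, OS in period 1, HCI in period 1.

2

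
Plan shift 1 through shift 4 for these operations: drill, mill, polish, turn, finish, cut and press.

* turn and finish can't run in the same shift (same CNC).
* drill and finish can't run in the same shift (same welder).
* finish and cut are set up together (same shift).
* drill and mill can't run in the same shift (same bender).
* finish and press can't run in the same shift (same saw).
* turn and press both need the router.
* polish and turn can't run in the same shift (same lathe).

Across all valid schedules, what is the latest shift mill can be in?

shift 4

mill at shift 4 is achievable: turn -> shift 2; cut -> shift 3; press -> shift 1; polish -> shift 1; finish -> shift 3; drill -> shift 1; mill -> shift 4.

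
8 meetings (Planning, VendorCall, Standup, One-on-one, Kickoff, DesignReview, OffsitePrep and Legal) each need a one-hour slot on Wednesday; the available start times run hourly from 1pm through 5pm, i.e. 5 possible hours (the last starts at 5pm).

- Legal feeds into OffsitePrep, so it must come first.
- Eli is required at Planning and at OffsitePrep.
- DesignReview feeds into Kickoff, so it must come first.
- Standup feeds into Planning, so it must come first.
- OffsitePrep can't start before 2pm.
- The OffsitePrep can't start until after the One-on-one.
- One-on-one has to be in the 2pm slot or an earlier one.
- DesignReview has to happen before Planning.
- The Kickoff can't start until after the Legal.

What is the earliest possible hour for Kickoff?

2pm

Precedence pushes Kickoff to at least 2pm.
Kickoff at 2pm is achievable: DesignReview in 1pm, Standup in 1pm, Planning in 3pm, VendorCall in 1pm, One-on-one in 1pm, Legal in 1pm, OffsitePrep in 2pm, Kickoff in 2pm.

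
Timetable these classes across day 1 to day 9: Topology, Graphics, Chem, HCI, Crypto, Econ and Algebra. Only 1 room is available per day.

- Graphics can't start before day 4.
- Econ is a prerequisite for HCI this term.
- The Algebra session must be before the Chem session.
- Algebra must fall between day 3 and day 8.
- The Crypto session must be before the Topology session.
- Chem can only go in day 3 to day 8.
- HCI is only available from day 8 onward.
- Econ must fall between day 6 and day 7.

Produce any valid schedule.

Crypto -> day 1; Algebra -> day 3; Econ -> day 6; Chem -> day 4; HCI -> day 8; Graphics -> day 5; Topology -> day 2

Checking: Algebra(day 3) before Chem(day 4); Crypto(day 1) before Topology(day 2); Econ(day 6) before HCI(day 8); HCI=day 8 in [day 8,day 9]; Chem=day 4 in [day 3,day 8]; Econ=day 6 in [day 6,day 7]; Algebra=day 3 in [day 3,day 8]; Graphics=day 5 in [day 4,day 9]; max 1 per day (cap 1).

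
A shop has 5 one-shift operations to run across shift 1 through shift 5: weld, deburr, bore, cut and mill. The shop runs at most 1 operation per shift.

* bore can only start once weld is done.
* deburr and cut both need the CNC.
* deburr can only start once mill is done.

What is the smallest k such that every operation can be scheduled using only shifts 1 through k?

The precedence chain requires at least 2 distinct shifts.
With at most 1 per shift and 5 operations, at least 5 shifts are needed.
5 works (last occupied shift: shift 5): for example bore -> shift 4, deburr -> shift 3, mill -> shift 2, cut -> shift 5, weld -> shift 1.

5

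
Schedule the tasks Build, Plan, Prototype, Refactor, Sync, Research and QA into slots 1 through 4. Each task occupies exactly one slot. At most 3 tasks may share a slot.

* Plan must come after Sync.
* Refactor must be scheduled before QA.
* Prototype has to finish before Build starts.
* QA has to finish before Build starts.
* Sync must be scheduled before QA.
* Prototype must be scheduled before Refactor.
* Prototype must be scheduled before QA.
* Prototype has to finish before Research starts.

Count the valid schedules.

15

Splitting on Plan: it can be 2 (3), 3 (6), 4 (6). Listing each branch's schedules as (Build, Prototype, Refactor, Sync, Research, QA):
Plan=2: (4,1,2,1,2,3) (4,1,2,1,3,3) (4,1,2,1,4,3) — 3.
Plan=3: (4,1,2,1,2,3) (4,1,2,1,3,3) (4,1,2,1,4,3) (4,1,2,2,2,3) (4,1,2,2,3,3) (4,1,2,2,4,3) — 6.
Plan=4: (4,1,2,1,2,3) (4,1,2,1,3,3) (4,1,2,1,4,3) (4,1,2,2,2,3) (4,1,2,2,3,3) (4,1,2,2,4,3) — 6.
Summing: 3 + 6 + 6 = 15.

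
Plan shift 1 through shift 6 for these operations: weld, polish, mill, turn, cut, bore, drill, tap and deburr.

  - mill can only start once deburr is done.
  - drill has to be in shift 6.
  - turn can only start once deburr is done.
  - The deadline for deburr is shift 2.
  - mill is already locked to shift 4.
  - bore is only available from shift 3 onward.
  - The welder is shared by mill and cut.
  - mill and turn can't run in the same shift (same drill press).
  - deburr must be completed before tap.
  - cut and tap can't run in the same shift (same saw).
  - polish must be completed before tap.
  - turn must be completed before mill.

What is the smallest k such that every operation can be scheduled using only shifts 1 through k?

6 shifts

The precedence chain requires at least 3 distinct shifts.
drill can't be placed before shift 6, so the schedule must run through at least shift 6.
6 works (last occupied shift: shift 6): for example deburr=shift 1; weld=shift 1; mill=shift 4; polish=shift 1; turn=shift 2; drill=shift 6; bore=shift 3; tap=shift 2; cut=shift 1.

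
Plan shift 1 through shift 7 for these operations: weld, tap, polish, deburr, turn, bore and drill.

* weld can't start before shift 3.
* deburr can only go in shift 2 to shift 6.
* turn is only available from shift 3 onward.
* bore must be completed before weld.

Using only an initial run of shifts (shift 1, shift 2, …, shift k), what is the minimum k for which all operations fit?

The precedence chain requires at least 2 distinct shifts.
weld can't be placed before shift 3, so the schedule must run through at least shift 3.
3 works (last occupied shift: shift 3): for example polish -> shift 1, bore -> shift 1, deburr -> shift 2, tap -> shift 1, weld -> shift 3, turn -> shift 3, drill -> shift 1.

3 shifts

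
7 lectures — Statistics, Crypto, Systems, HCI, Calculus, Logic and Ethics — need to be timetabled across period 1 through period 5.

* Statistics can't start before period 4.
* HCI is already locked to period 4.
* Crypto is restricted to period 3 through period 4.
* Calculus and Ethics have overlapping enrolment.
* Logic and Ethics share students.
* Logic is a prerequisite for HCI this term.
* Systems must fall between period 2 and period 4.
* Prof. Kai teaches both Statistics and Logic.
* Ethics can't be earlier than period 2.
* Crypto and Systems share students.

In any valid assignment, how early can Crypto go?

Crypto is available from period 3; Crypto's own window allows nothing later than period 4.
Crypto at period 3 is achievable: HCI=period 4, Calculus=period 1, Logic=period 1, Systems=period 2, Crypto=period 3, Statistics=period 4, Ethics=period 2.

period 3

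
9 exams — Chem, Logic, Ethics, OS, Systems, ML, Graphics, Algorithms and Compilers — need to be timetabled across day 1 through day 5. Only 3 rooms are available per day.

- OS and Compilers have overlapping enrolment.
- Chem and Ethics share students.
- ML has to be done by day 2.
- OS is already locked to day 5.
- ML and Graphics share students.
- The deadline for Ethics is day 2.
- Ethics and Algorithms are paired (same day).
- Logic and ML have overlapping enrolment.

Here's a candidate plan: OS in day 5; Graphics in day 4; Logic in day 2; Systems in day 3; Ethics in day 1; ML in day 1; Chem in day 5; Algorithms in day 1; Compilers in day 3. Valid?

The deadline for Ethics is day 2 — holds.
Chem and Ethics share students — holds.
ML has to be done by day 2 — holds.
Logic and ML have overlapping enrolment — holds.
OS and Compilers have overlapping enrolment — holds.
ML and Graphics share students — holds.
Ethics and Algorithms are paired (same day) — holds.
Only 3 rooms are available per day — holds.
OS is already locked to day 5 — holds.

Yes, all constraints hold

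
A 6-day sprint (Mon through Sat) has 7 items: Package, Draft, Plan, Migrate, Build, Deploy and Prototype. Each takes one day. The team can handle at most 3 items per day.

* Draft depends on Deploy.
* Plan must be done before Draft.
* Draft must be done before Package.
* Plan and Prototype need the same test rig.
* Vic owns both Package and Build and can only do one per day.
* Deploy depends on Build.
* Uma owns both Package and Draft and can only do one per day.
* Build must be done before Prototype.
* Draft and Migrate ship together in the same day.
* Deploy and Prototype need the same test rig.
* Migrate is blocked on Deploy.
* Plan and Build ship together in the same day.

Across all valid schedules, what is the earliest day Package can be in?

Precedence pushes Package to at least Thu.
Package at Thu is achievable: Draft in Wed; Migrate in Wed; Deploy in Tue; Package in Thu; Build in Mon; Prototype in Wed; Plan in Mon.

Thu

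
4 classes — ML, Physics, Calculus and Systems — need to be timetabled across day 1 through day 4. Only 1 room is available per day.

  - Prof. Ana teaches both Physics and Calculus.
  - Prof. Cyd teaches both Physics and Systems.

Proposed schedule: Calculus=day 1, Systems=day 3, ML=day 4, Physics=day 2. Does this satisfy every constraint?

Yes, all constraints hold

Prof. Cyd teaches both Physics and Systems — holds.
Prof. Ana teaches both Physics and Calculus — holds.
Only 1 room is available per day — holds.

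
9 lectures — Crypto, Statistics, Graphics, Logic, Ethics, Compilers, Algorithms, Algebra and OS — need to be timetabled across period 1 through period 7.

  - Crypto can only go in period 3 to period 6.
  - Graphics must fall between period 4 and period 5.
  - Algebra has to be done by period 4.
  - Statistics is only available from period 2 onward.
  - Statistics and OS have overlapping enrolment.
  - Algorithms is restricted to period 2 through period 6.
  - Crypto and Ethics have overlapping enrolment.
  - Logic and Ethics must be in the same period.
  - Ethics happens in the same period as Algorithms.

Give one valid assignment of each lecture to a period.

Graphics=period 4, Logic=period 2, Compilers=period 1, Statistics=period 2, Algorithms=period 2, Algebra=period 1, Ethics=period 2, OS=period 1, Crypto=period 3

Checking: Crypto(period 3) != Ethics(period 2); Statistics(period 2) != OS(period 1); Logic = Ethics = period 2; Ethics = Algorithms = period 2; Crypto=period 3 in [period 3,period 6]; Algebra=period 1 in [period 1,period 4]; Statistics=period 2 in [period 2,period 7]; Graphics=period 4 in [period 4,period 5]; Algorithms=period 2 in [period 2,period 6].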